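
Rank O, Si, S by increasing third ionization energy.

Si < S < O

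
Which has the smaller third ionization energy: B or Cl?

B

The third ionization energy removes an electron from the +2 ion. For each element: B²⁺ still has 1 valence electron; Cl²⁺ still has 5 valence electrons.
All are still removing valence electrons, so compare the +2 ions as you would atoms: IE_3 generally rises across a period (higher Z_eff) and falls down a group (larger shell), subject to the usual subshell exceptions.
Valence configurations: B²⁺ [He]2s¹, Cl²⁺ [Ne]3s²3p³.
Approximate IE_3 values (kJ/mol): B 3660, Cl 3822.
So the third ionization energies run B < Cl.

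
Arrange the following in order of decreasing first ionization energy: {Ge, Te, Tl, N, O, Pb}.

Removing the outermost electron gets harder across a period and easier down a group.
Here both period and group differ, so the two effects have to be weighed against each other.
Pb > Tl: both are in period 6; the period trend gives Pb the larger value.
Ge > Pb: they share group 14; the group trend gives Ge the larger value.
Te > Ge: the two effects oppose for this pair; the across-period effect wins (869 vs 762 kJ/mol).
O > Te: they share group 16; the group trend gives O the larger value.
N > O: this pair runs against the simple trend — see the exception note.
Note the exception: N has a higher first ionization energy than O, contrary to the simple trend — pairing an electron in O's 2p⁴ costs repulsion energy, so O ionizes more easily than half-filled N (2p³).
Approximate values (kJ/mol): N 1402, O 1314, Ge 762, Te 869, Tl 589, Pb 716.
So from highest to lowest: N > O > Te > Ge > Pb > Tl.

N > O > Te > Ge > Pb > Tl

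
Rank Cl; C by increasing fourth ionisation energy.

IE_4 is the cost of taking one more electron from the +3 cation: Cl³⁺ still has 4 valence electrons; C³⁺ still has 1 valence electron.
All are still removing valence electrons, so compare the +3 ions as you would atoms: IE_4 generally rises across a period (higher Z_eff) and falls down a group (larger shell), subject to the usual subshell exceptions.
Valence configurations: Cl³⁺ [Ne]3s²3p², C³⁺ [He]2s¹.
The numbers (kJ/mol): Cl 5159, C 6223.
So the fourth ionization energies run Cl < C.

Cl < C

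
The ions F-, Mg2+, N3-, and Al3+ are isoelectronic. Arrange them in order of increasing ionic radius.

Al3+, Mg2+, F-, N3-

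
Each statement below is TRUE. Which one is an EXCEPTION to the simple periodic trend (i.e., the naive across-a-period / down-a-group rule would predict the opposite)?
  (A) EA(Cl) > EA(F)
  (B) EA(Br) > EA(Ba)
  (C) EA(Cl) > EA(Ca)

The general trend: electron affinity increases across a period and decreases down a group.
(A) Cl (period 3, group 17) vs F (period 2, group 17): the stated order contradicts the simple trend.
(B) Br (period 4, group 17) vs Ba (period 6, group 2): the stated order agrees with the simple trend.
(C) Cl (period 3, group 17) vs Ca (period 4, group 2): the stated order agrees with the simple trend.
The exception is (A): F's small 2p subshell makes the incoming electron feel strong e⁻–e⁻ repulsion, so Cl actually releases more energy on gaining an electron.

(A)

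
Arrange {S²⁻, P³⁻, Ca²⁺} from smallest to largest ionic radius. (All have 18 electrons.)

All of these have 18 electrons, so size is governed by nuclear charge alone: the more protons, the stronger the pull on the same electron cloud, and the smaller the ion.
Nuclear charges: Ca²⁺ (Z=20), S²⁻ (Z=16), P³⁻ (Z=15).
Smallest to largest: Ca²⁺ < S²⁻ < P³⁻.

Ca²⁺ < S²⁻ < P³⁻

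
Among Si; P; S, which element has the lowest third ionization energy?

P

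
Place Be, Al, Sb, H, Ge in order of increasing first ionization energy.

H is in period 1, group 1; Be is in period 2, group 2; Al is in period 3, group 13; Ge is in period 4, group 14; Sb is in period 5, group 15.
IE₁ increases left→right with effective nuclear charge and decreases top→bottom as the valence shell moves farther out.
A diagonal step moves right (one effect) and down (the opposite effect) at once.
Ge > Al: period and group pull opposite ways; the across-period shift dominates (762 vs 578 kJ/mol).
Sb > Ge: the two effects oppose for this pair; the across-period effect wins (831 vs 762 kJ/mol).
Be > Sb: the two effects oppose for this pair; the down-group effect wins (900 vs 831 kJ/mol).
H > Be: period and group pull opposite ways; the down-group shift dominates (1312 vs 900 kJ/mol).
Approximate values (kJ/mol): H 1312, Be 900, Al 578, Ge 762, Sb 831.
So from lowest to highest: Al < Ge < Sb < Be < H.

Al, Ge, Sb, Be, H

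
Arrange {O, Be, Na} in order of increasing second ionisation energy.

Be, O, Na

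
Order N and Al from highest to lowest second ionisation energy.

IE_2 is the cost of taking one more electron from the +1 cation: N⁺ still has 4 valence electrons; Al⁺ still has 2 valence electrons.
All are still removing valence electrons, so compare the +1 ions as you would atoms: IE_2 generally rises across a period (higher Z_eff) and falls down a group (larger shell), subject to the usual subshell exceptions.
Valence configurations: N⁺ [He]2s²2p², Al⁺ [Ne]3s².
Approximate IE_2 values (kJ/mol): N 2856, Al 1817.
Hence IE_2: Al < N.

N > Al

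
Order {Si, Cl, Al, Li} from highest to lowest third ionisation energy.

Consider each +2 ion: Si²⁺ still has 2 valence electrons; Cl²⁺ still has 5 valence electrons; Al²⁺ still has 1 valence electron; Li²⁺ is already 1 electron into the core.
Pulling an electron out of a noble-gas core costs far more than removing a remaining valence electron, so Li sits at the high end of IE_3.
Valence configurations: Si²⁺ [Ne]3s², Cl²⁺ [Ne]3s²3p³, Al²⁺ [Ne]3s¹.
Tabulated IE_3 (kJ/mol): Si 3232, Cl 3822, Al 2745, Li 11815.
Overall IE_3 order: Al < Si < Cl < Li.

Li > Cl > Si > Al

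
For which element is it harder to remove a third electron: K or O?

IE_3 is the cost of taking one more electron from the +2 cation: K²⁺ is already 1 electron into the core; O²⁺ still has 4 valence electrons.
Usually core removal costs more than valence removal, but here the competition is close: a tightly held n=2 valence electron can cost more to remove than an n=3 core electron, so the actual values have to decide it.
Approximate IE_3 values (kJ/mol): K 4420, O 5300.
Putting it together, IE_3: K < O.

O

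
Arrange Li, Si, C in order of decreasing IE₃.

The third ionization energy removes an electron from the +2 ion. For each element: Li²⁺ is already 1 electron into the core; Si²⁺ still has 2 valence electrons; C²⁺ still has 2 valence electrons.
Breaking into a closed-shell core is much more expensive than removing a leftover valence electron — Li has the largest IE_3 here.
Valence configurations: Si²⁺ [Ne]3s², C²⁺ [He]2s².
Tabulated IE_3 (kJ/mol): Li 11815, Si 3232, C 4620.
So the third ionization energies run Si < C < Li.

Li > C > Si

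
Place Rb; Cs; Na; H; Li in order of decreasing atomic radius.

Cs, Rb, Na, Li, H

H is in period 1, group 1; Li is in period 2, group 1; Na is in period 3, group 1; Rb is in period 5, group 1; Cs is in period 6, group 1.
Across a period the added protons contract the valence shell; down a group each new principal shell makes the atom larger.
All are in group 1, so atomic radius increases down the group.
So from largest to smallest: Cs > Rb > Na > Li > H.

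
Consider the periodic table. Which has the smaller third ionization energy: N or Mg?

Consider each +2 ion: N²⁺ still has 3 valence electrons; Mg²⁺ is the bare [Ne] core.
Pulling an electron out of a noble-gas core costs far more than removing a remaining valence electron, so Mg sits at the high end of IE_3.
Approximate IE_3 values (kJ/mol): N 4578, Mg 7733.
Putting it together, IE_3: N < Mg.

N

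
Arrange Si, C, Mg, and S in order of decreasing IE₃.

After 2 electrons have been removed, what remains? Si²⁺ still has 2 valence electrons; C²⁺ still has 2 valence electrons; Mg²⁺ is the bare [Ne] core; S²⁺ still has 4 valence electrons.
Pulling an electron out of a noble-gas core costs far more than removing a remaining valence electron, so Mg sits at the high end of IE_3.
Valence configurations: Si²⁺ [Ne]3s², C²⁺ [He]2s², S²⁺ [Ne]3s²3p².
Tabulated IE_3 (kJ/mol): Si 3232, C 4620, Mg 7733, S 3357.
So the third ionization energies run Si < S < C < Mg.

Mg, C, S, Si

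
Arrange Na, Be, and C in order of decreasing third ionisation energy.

Consider each +2 ion: Na²⁺ is already 1 electron into the core; Be²⁺ is the bare [He] core; C²⁺ still has 2 valence electrons.
Pulling an electron out of a noble-gas core costs far more than removing a remaining valence electron, so Na and Be sit at the high end of IE_3.
The numbers (kJ/mol): Na 6910, Be 14849, C 4620.
Overall IE_3 order: C < Na < Be.

Be > Na > C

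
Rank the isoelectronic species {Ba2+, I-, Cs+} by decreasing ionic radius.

I- > Cs+ > Ba2+

All of these have 54 electrons, so size is governed by nuclear charge alone: the more protons, the stronger the pull on the same electron cloud, and the smaller the ion.
Nuclear charges: Ba2+ (Z=56), Cs+ (Z=55), I- (Z=53).
Largest to smallest: I- > Cs+ > Ba2+.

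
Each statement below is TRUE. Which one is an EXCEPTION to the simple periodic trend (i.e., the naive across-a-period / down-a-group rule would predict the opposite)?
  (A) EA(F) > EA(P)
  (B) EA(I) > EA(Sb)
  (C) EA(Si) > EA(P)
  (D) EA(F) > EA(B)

The general trend: electron affinity increases across a period and decreases down a group.
(A) F (period 2, group 17) vs P (period 3, group 15): the stated order agrees with the simple trend.
(B) I (period 5, group 17) vs Sb (period 5, group 15): the stated order agrees with the simple trend.
(C) Si (period 3, group 14) vs P (period 3, group 15): the stated order contradicts the simple trend.
(D) F (period 2, group 17) vs B (period 2, group 13): the stated order agrees with the simple trend.
The exception is (C): adding an electron to P's half-filled 3p³ is unfavourable, so Si (3p²) has the more exothermic EA.

(C)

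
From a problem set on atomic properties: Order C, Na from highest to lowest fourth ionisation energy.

Na > C

IE_4 is the cost of taking one more electron from the +3 cation: C³⁺ still has 1 valence electron; Na³⁺ is already 2 electrons into the core.
Pulling an electron out of a noble-gas core costs far more than removing a remaining valence electron, so Na sits at the high end of IE_4.
The numbers (kJ/mol): C 6223, Na 9543.
Hence IE_4: C < Na.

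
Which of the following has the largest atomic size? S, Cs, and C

Cs

Radius decreases left→right (rising Z_eff, same n) and increases top→bottom (higher n).
Neither a single period nor a single group — weigh both effects.
S > C: period and group pull opposite ways; the down-group shift dominates (103 vs 75 pm).
Cs > S: both effects reinforce here, so Cs is clearly the larger of the two.
For reference (pm): C 75, S 103, Cs 232.
The largest atomic size among these belongs to Cs.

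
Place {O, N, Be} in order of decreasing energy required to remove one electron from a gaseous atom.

N > O > Be

Be is in period 2, group 2; N is in period 2, group 15; O is in period 2, group 16.
IE₁ increases left→right with effective nuclear charge and decreases top→bottom as the valence shell moves farther out.
All lie in period 2; the across-period trend (first ionization energy increases left to right) applies, with the exception below.
Note the exception: N has a higher first ionization energy than O, contrary to the simple trend — pairing an electron in O's 2p⁴ costs repulsion energy, so O ionizes more easily than half-filled N (2p³).
For reference (kJ/mol): Be 900, N 1402, O 1314.
So from highest to lowest: N > O > Be.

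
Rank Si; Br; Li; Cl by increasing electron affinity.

EA tends to increase across a period and decrease down a group, though the pattern is less regular than for IE or radius.
Here both period and group differ, so the two effects have to be weighed against each other.
Si > Li: the two effects oppose for this pair; the across-period effect wins (134 vs 60 kJ/mol).
Br > Si: period and group pull opposite ways; the across-period shift dominates (325 vs 134 kJ/mol).
Cl > Br: Cl sits above Br in group 17, so the down-group effect alone puts Cl higher.
For reference (kJ/mol): Li 60, Si 134, Cl 349, Br 325.
So from lowest to highest: Li < Si < Br < Cl.

Li < Si < Br < Cl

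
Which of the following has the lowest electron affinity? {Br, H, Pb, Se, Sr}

Sr

Electron affinity generally becomes more exothermic across a period toward the halogens and less exothermic down a group.
These span different periods and groups, so the two trends combine.
Pb > Sr: period and group pull opposite ways; the across-period shift dominates (35 vs 5 kJ/mol).
H > Pb: the two effects oppose for this pair; the down-group effect wins (73 vs 35 kJ/mol).
Se > H: period and group pull opposite ways; the across-period shift dominates (195 vs 73 kJ/mol).
Br > Se: Br lies to the right of Se in period 4, so the across-period effect alone puts Br higher.
Tabulated electron affinity (kJ/mol): H 73, Se 195, Br 325, Sr 5, Pb 35.
The lowest electron affinity among these belongs to Sr.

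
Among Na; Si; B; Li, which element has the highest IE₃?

IE_3 is the cost of taking one more electron from the +2 cation: Na²⁺ is already 1 electron into the core; Si²⁺ still has 2 valence electrons; B²⁺ still has 1 valence electron; Li²⁺ is already 1 electron into the core.
Pulling an electron out of a noble-gas core costs far more than removing a remaining valence electron, so Na and Li sit at the high end of IE_3.
Valence configurations: Si²⁺ [Ne]3s², B²⁺ [He]2s¹.
The numbers (kJ/mol): Na 6910, Si 3232, B 3660, Li 11815.
Overall IE_3 order: Si < B < Na < Li.

Li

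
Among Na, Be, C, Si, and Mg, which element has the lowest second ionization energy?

The second ionization energy removes an electron from the +1 ion. For each element: Na⁺ is the bare [Ne] core; Be⁺ still has 1 valence electron; C⁺ still has 3 valence electrons; Si⁺ still has 3 valence electrons; Mg⁺ still has 1 valence electron.
Pulling an electron out of a noble-gas core costs far more than removing a remaining valence electron, so Na sits at the high end of IE_2.
Valence configurations: Be⁺ [He]2s¹, C⁺ [He]2s²2p¹, Si⁺ [Ne]3s²3p¹, Mg⁺ [Ne]3s¹.
The numbers (kJ/mol): Na 4562, Be 1757, C 2353, Si 1577, Mg 1451.
Overall IE_2 order: Mg < Si < Be < C < Na.

Mg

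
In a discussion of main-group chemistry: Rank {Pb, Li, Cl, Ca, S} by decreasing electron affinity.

Cl > S > Li > Pb > Ca

Li is in period 2, group 1; S is in period 3, group 16; Cl is in period 3, group 17; Ca is in period 4, group 2; Pb is in period 6, group 14.
Electron affinity generally becomes more exothermic across a period toward the halogens and less exothermic down a group.
Neither a single period nor a single group — weigh both effects.
Pb > Ca: period and group pull opposite ways; the across-period shift dominates (35 vs 2 kJ/mol).
Li > Pb: period and group pull opposite ways; the down-group shift dominates (60 vs 35 kJ/mol).
S > Li: period and group pull opposite ways; the across-period shift dominates (200 vs 60 kJ/mol).
Cl > S: both are in period 3; the period trend gives Cl the larger value.
Tabulated electron affinity (kJ/mol): Li 60, S 200, Cl 349, Ca 2, Pb 35.
So from highest to lowest: Cl > S > Li > Pb > Ca.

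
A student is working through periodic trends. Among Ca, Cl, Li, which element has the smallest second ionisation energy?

Consider each +1 ion: Ca⁺ still has 1 valence electron; Cl⁺ still has 6 valence electrons; Li⁺ is the bare [He] core.
Pulling an electron out of a noble-gas core costs far more than removing a remaining valence electron, so Li sits at the high end of IE_2.
Valence configurations: Ca⁺ [Ar]4s¹, Cl⁺ [Ne]3s²3p⁴.
Tabulated IE_2 (kJ/mol): Ca 1145, Cl 2298, Li 7298.
Overall IE_2 order: Ca < Cl < Li.

Ca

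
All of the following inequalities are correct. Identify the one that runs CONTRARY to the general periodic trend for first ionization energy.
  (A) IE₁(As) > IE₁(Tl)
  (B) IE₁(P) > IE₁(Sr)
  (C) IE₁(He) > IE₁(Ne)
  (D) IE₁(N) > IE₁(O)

The general trend: first ionization energy increases across a period and decreases down a group.
(A) As (period 4, group 15) vs Tl (period 6, group 13): the stated order agrees with the simple trend.
(B) P (period 3, group 15) vs Sr (period 5, group 2): the stated order agrees with the simple trend.
(C) He (period 1, group 18) vs Ne (period 2, group 18): the stated order agrees with the simple trend.
(D) N (period 2, group 15) vs O (period 2, group 16): the stated order contradicts the simple trend.
The exception is (D): pairing an electron in O's 2p⁴ costs repulsion energy, so O ionizes more easily than half-filled N (2p³).

(D)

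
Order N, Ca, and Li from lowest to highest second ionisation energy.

Consider each +1 ion: N⁺ still has 4 valence electrons; Ca⁺ still has 1 valence electron; Li⁺ is the bare [He] core.
Pulling an electron out of a noble-gas core costs far more than removing a remaining valence electron, so Li sits at the high end of IE_2.
Valence configurations: N⁺ [He]2s²2p², Ca⁺ [Ar]4s¹.
Approximate IE_2 values (kJ/mol): N 2856, Ca 1145, Li 7298.
So the second ionization energies run Ca < N < Li.

Ca < N < Li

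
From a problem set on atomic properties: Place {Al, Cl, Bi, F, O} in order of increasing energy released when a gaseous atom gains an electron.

Al, Bi, O, F, Cl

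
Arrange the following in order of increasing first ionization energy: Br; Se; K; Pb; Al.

K, Al, Pb, Se, Br

Al is in period 3, group 13; K is in period 4, group 1; Se is in period 4, group 16; Br is in period 4, group 17; Pb is in period 6, group 14.
Across a period the outer electron is held more tightly (higher IE₁); down a group it sits in a higher shell, more shielded, and comes off more easily.
Neither a single period nor a single group — weigh both effects.
Al > K: relative to K, both the across-period and down-group shifts push Al's first ionization energy up.
Pb > Al: the two effects oppose for this pair; the across-period effect wins (716 vs 578 kJ/mol).
Se > Pb: both effects reinforce here, so Se is clearly the higher of the two.
Br > Se: both are in period 4; the period trend gives Br the larger value.
For reference (kJ/mol): Al 578, K 419, Se 941, Br 1140, Pb 716.
So from lowest to highest: K < Al < Pb < Se < Br.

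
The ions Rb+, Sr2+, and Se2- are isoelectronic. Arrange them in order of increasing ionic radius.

Sr2+ < Rb+ < Se2-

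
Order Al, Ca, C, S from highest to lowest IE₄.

After 3 electrons have been removed, what remains? Al³⁺ is the bare [Ne] core; Ca³⁺ is already 1 electron into the core; C³⁺ still has 1 valence electron; S³⁺ still has 3 valence electrons.
Core electrons are held far more tightly than valence electrons, so Ca and Al top the IE_4 order.
Valence configurations: C³⁺ [He]2s¹, S³⁺ [Ne]3s²3p¹.
Approximate IE_4 values (kJ/mol): Al 11577, Ca 6491, C 6223, S 4556.
So the fourth ionization energies run S < C < Ca < Al.

Al > Ca > C > S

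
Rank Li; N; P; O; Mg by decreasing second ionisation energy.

Li > O > N > P > Mg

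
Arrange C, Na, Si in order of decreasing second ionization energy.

Na > C > Si

Consider each +1 ion: C⁺ still has 3 valence electrons; Na⁺ is the bare [Ne] core; Si⁺ still has 3 valence electrons.
Pulling an electron out of a noble-gas core costs far more than removing a remaining valence electron, so Na sits at the high end of IE_2.
Valence configurations: C⁺ [He]2s²2p¹, Si⁺ [Ne]3s²3p¹.
Approximate IE_2 values (kJ/mol): C 2353, Na 4562, Si 1577.
So the second ionization energies run Si < C < Na.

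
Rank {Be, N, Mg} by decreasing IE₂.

N, Be, Mg

The second ionization energy removes an electron from the +1 ion. For each element: Be⁺ still has 1 valence electron; N⁺ still has 4 valence electrons; Mg⁺ still has 1 valence electron.
All are still removing valence electrons, so compare the +1 ions as you would atoms: IE_2 generally rises across a period (higher Z_eff) and falls down a group (larger shell), subject to the usual subshell exceptions.
Valence configurations: Be⁺ [He]2s¹, N⁺ [He]2s²2p², Mg⁺ [Ne]3s¹.
The numbers (kJ/mol): Be 1757, N 2856, Mg 1451.
Overall IE_2 order: Mg < Be < N.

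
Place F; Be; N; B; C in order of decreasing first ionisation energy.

F > N > C > Be > B

Be is in period 2, group 2; B is in period 2, group 13; C is in period 2, group 14; N is in period 2, group 15; F is in period 2, group 17.
Across a period the outer electron is held more tightly (higher IE₁); down a group it sits in a higher shell, more shielded, and comes off more easily.
All lie in period 2; the across-period trend (first ionization energy increases left to right) applies, with the exception below.
Note the exception: Be has a higher first ionization energy than B, contrary to the simple trend — removing B's lone 2p electron is easier than breaking Be's filled 2s².
Approximate values (kJ/mol): Be 900, B 801, C 1086, N 1402, F 1681.
So from highest to lowest: F > N > C > Be > B.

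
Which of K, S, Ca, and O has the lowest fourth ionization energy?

S

IE_4 is the cost of taking one more electron from the +3 cation: K³⁺ is already 2 electrons into the core; S³⁺ still has 3 valence electrons; Ca³⁺ is already 1 electron into the core; O³⁺ still has 3 valence electrons.
Usually core removal costs more than valence removal, but here the competition is close: a tightly held n=2 valence electron can cost more to remove than an n=3 core electron, so the actual values have to decide it.
Valence configurations: S³⁺ [Ne]3s²3p¹, O³⁺ [He]2s²2p¹.
Tabulated IE_4 (kJ/mol): K 5877, S 4556, Ca 6491, O 7469.
So the fourth ionization energies run S < K < Ca < O.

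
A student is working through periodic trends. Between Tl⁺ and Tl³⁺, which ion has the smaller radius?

Both ions have Z = 81 protons, but Tl³⁺ has lost more electrons, so its remaining electrons feel a larger effective nuclear charge per electron and are pulled in more tightly.
Higher positive charge → smaller ion, so Tl⁺ > Tl³⁺.

Tl³⁺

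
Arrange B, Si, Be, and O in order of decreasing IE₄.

Consider each +3 ion: B³⁺ is the bare [He] core; Si³⁺ still has 1 valence electron; Be³⁺ is already 1 electron into the core; O³⁺ still has 3 valence electrons.
Core electrons are held far more tightly than valence electrons, so Be and B top the IE_4 order.
Valence configurations: Si³⁺ [Ne]3s¹, O³⁺ [He]2s²2p¹.
Tabulated IE_4 (kJ/mol): B 25026, Si 4356, Be 21007, O 7469.
Overall IE_4 order: Si < O < Be < B.

B > Be > O > Si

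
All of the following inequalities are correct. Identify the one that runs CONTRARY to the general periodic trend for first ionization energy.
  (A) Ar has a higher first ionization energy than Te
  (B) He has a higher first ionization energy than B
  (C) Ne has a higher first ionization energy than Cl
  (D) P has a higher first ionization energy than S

(D)

The general trend: first ionization energy increases across a period and decreases down a group.
(A) Ar (period 3, group 18) vs Te (period 5, group 16): the stated order agrees with the simple trend.
(B) He (period 1, group 18) vs B (period 2, group 13): the stated order agrees with the simple trend.
(C) Ne (period 2, group 18) vs Cl (period 3, group 17): the stated order agrees with the simple trend.
(D) P (period 3, group 15) vs S (period 3, group 16): the stated order contradicts the simple trend.
The exception is (D): S (3p⁴) ionizes more easily than half-filled P (3p³) because the paired 3p electron in S is pushed out by e⁻–e⁻ repulsion.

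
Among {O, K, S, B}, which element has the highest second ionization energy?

Consider each +1 ion: O⁺ still has 5 valence electrons; K⁺ is the bare [Ar] core; S⁺ still has 5 valence electrons; B⁺ still has 2 valence electrons.
Usually core removal costs more than valence removal, but here the competition is close: a tightly held n=2 valence electron can cost more to remove than an n=3 core electron, so the actual values have to decide it.
Valence configurations: O⁺ [He]2s²2p³, S⁺ [Ne]3s²3p³, B⁺ [He]2s².
Tabulated IE_2 (kJ/mol): O 3388, K 3052, S 2252, B 2427.
Overall IE_2 order: S < B < K < O.

O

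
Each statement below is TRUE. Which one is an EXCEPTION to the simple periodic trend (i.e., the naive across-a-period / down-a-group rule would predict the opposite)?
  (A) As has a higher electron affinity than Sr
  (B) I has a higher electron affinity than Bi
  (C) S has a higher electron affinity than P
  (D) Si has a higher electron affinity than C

(D)

The general trend: electron affinity increases across a period and decreases down a group.
(A) As (period 4, group 15) vs Sr (period 5, group 2): the stated order agrees with the simple trend.
(B) I (period 5, group 17) vs Bi (period 6, group 15): the stated order agrees with the simple trend.
(C) S (period 3, group 16) vs P (period 3, group 15): the stated order agrees with the simple trend.
(D) Si (period 3, group 14) vs C (period 2, group 14): the stated order contradicts the simple trend.
The exception is (D): Si's larger, more diffuse 3p orbitals accept an added electron slightly more readily than C's compact 2p.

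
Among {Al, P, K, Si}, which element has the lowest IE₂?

IE_2 is the cost of taking one more electron from the +1 cation: Al⁺ still has 2 valence electrons; P⁺ still has 4 valence electrons; K⁺ is the bare [Ar] core; Si⁺ still has 3 valence electrons.
Breaking into a closed-shell core is much more expensive than removing a leftover valence electron — K has the largest IE_2 here.
Valence configurations: Al⁺ [Ne]3s², P⁺ [Ne]3s²3p², Si⁺ [Ne]3s²3p¹.
Si⁺ loses a lone 3p electron whereas Al⁺ must break into a filled 3s² pair, so IE_2(Al) > IE_2(Si) even though Si has the higher nuclear charge.
The numbers (kJ/mol): Al 1817, P 1907, K 3052, Si 1577.
Putting it together, IE_2: Si < Al < P < K.

Si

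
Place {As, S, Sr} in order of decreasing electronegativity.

Smaller atoms with higher effective nuclear charge are more electronegative.
Neither a single period nor a single group — weigh both effects.
As > Sr: relative to Sr, both the across-period and down-group shifts push As's electronegativity up.
S > As: relative to As, both the across-period and down-group shifts push S's electronegativity up.
Tabulated electronegativity (Pauling): S 2.58, As 2.18, Sr 0.95.
So from highest to lowest: S > As > Sr.

S, As, Sr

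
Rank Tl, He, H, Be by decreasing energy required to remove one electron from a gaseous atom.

H is in period 1, group 1; He is in period 1, group 18; Be is in period 2, group 2; Tl is in period 6, group 13.
Removing the outermost electron gets harder across a period and easier down a group.
Neither a single period nor a single group — weigh both effects.
Be > Tl: the two effects oppose for this pair; the down-group effect wins (900 vs 589 kJ/mol).
H > Be: the two effects oppose for this pair; the down-group effect wins (1312 vs 900 kJ/mol).
He > H: both are in period 1; the period trend gives He the larger value.
For reference (kJ/mol): H 1312, He 2372, Be 900, Tl 589.
So from highest to lowest: He > H > Be > Tl.

He > H > Be > Tl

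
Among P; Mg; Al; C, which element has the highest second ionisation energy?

Consider each +1 ion: P⁺ still has 4 valence electrons; Mg⁺ still has 1 valence electron; Al⁺ still has 2 valence electrons; C⁺ still has 3 valence electrons.
All are still removing valence electrons, so compare the +1 ions as you would atoms: IE_2 generally rises across a period (higher Z_eff) and falls down a group (larger shell), subject to the usual subshell exceptions.
Valence configurations: P⁺ [Ne]3s²3p², Mg⁺ [Ne]3s¹, Al⁺ [Ne]3s², C⁺ [He]2s²2p¹.
The numbers (kJ/mol): P 1907, Mg 1451, Al 1817, C 2353.
Hence IE_2: Mg < Al < P < C.

C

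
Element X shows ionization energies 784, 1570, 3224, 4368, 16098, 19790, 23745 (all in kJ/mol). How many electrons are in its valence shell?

Look for the largest jump between consecutive ionization energies: IE5/IE4 ≈ 3.7, far larger than any earlier ratio.
That jump marks the point where a core electron is being removed. So the atom has 4 valence electrons.

4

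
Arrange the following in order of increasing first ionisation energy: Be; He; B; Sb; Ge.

Ge < B < Sb < Be < He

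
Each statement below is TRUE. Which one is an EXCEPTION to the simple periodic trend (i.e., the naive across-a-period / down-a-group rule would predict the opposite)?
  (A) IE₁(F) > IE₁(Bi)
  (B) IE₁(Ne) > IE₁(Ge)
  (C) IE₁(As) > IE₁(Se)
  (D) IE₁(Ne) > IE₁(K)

(C)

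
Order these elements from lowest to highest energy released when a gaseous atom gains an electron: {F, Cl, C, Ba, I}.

Ba, C, I, F, Cl

C is in period 2, group 14; F is in period 2, group 17; Cl is in period 3, group 17; I is in period 5, group 17; Ba is in period 6, group 2.
Electron affinity generally becomes more exothermic across a period toward the halogens and less exothermic down a group.
These span different periods and groups, so the two trends combine.
C > Ba: both effects reinforce here, so C is clearly the higher of the two.
I > C: period and group pull opposite ways; the across-period shift dominates (295 vs 122 kJ/mol).
F > I: F sits above I in group 17, so the down-group effect alone puts F higher.
Cl > F: this pair runs against the simple trend — see the exception note.
Note the exception: Cl has a higher electron affinity than F, contrary to the simple trend — F's small 2p subshell makes the incoming electron feel strong e⁻–e⁻ repulsion, so Cl actually releases more energy on gaining an electron.
Tabulated electron affinity (kJ/mol): C 122, F 328, Cl 349, I 295, Ba 14.
So from lowest to highest: Ba < C < I < F < Cl.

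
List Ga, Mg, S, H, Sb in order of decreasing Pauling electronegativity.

S, H, Sb, Ga, Mg

Atoms toward the upper right of the periodic table pull bonding electrons most strongly.
These span different periods and groups, so the two trends combine.
Ga > Mg: the two effects oppose for this pair; the across-period effect wins (1.81 vs 1.31).
Sb > Ga: the two effects oppose for this pair; the across-period effect wins (2.05 vs 1.81).
H > Sb: the two effects oppose for this pair; the down-group effect wins (2.20 vs 2.05).
S > H: the two effects oppose for this pair; the across-period effect wins (2.58 vs 2.20).
Tabulated electronegativity (Pauling): H 2.20, Mg 1.31, S 2.58, Ga 1.81, Sb 2.05.
So from highest to lowest: S > H > Sb > Ga > Mg.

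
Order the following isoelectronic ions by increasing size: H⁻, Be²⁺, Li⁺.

All of these have 2 electrons, so size is governed by nuclear charge alone: the more protons, the stronger the pull on the same electron cloud, and the smaller the ion.
Nuclear charges: Be²⁺ (Z=4), Li⁺ (Z=3), H⁻ (Z=1).
Smallest to largest: Be²⁺ < Li⁺ < H⁻.

Be²⁺ < Li⁺ < H⁻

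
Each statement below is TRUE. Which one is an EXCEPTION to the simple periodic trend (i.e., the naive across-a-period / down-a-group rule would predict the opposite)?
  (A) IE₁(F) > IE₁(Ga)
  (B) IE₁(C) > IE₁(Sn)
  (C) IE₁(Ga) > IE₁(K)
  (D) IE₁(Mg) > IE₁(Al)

The general trend: IE₁ increases across a period and decreases down a group.
(A) F (period 2, group 17) vs Ga (period 4, group 13): the stated order agrees with the simple trend.
(B) C (period 2, group 14) vs Sn (period 5, group 14): the stated order agrees with the simple trend.
(C) Ga (period 4, group 13) vs K (period 4, group 1): the stated order agrees with the simple trend.
(D) Mg (period 3, group 2) vs Al (period 3, group 13): the stated order contradicts the simple trend.
The exception is (D): Al's single 3p electron is easier to remove than one from Mg's filled 3s².

(D)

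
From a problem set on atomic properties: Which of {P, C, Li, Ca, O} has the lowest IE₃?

P

Consider each +2 ion: P²⁺ still has 3 valence electrons; C²⁺ still has 2 valence electrons; Li²⁺ is already 1 electron into the core; Ca²⁺ is the bare [Ar] core; O²⁺ still has 4 valence electrons.
Usually core removal costs more than valence removal, but here the competition is close: a tightly held n=2 valence electron can cost more to remove than an n=3 core electron, so the actual values have to decide it.
Valence configurations: P²⁺ [Ne]3s²3p¹, C²⁺ [He]2s², O²⁺ [He]2s²2p².
The numbers (kJ/mol): P 2914, C 4620, Li 11815, Ca 4912, O 5300.
Overall IE_3 order: P < C < Ca < O < Li.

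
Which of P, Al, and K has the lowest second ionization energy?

Al

IE_2 is the cost of taking one more electron from the +1 cation: P⁺ still has 4 valence electrons; Al⁺ still has 2 valence electrons; K⁺ is the bare [Ar] core.
Breaking into a closed-shell core is much more expensive than removing a leftover valence electron — K has the largest IE_2 here.
Valence configurations: P⁺ [Ne]3s²3p², Al⁺ [Ne]3s².
The numbers (kJ/mol): P 1907, Al 1817, K 3052.
Putting it together, IE_2: Al < P < K.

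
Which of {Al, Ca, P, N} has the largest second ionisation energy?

N

The second ionization energy removes an electron from the +1 ion. For each element: Al⁺ still has 2 valence electrons; Ca⁺ still has 1 valence electron; P⁺ still has 4 valence electrons; N⁺ still has 4 valence electrons.
All are still removing valence electrons, so compare the +1 ions as you would atoms: IE_2 generally rises across a period (higher Z_eff) and falls down a group (larger shell), subject to the usual subshell exceptions.
Valence configurations: Al⁺ [Ne]3s², Ca⁺ [Ar]4s¹, P⁺ [Ne]3s²3p², N⁺ [He]2s²2p².
Approximate IE_2 values (kJ/mol): Al 1817, Ca 1145, P 1907, N 2856.
So the second ionization energies run Ca < Al < P < N.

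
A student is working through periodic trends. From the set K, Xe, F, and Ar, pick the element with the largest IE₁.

F is in period 2, group 17; Ar is in period 3, group 18; K is in period 4, group 1; Xe is in period 5, group 18.
Removing the outermost electron gets harder across a period and easier down a group.
Here both period and group differ, so the two effects have to be weighed against each other.
Xe > K: the two effects oppose for this pair; the across-period effect wins (1170 vs 419 kJ/mol).
Ar > Xe: Ar sits above Xe in group 18, so the down-group effect alone puts Ar higher.
F > Ar: the two effects oppose for this pair; the down-group effect wins (1681 vs 1521 kJ/mol).
For reference (kJ/mol): F 1681, Ar 1521, K 419, Xe 1170.
The largest IE₁ among these belongs to F.

F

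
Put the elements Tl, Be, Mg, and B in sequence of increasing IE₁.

Tl < Mg < B < Be

Be is in period 2, group 2; B is in period 2, group 13; Mg is in period 3, group 2; Tl is in period 6, group 13.
First ionization energy rises across a period (greater Z_eff holds electrons more tightly) and falls down a group (valence electrons are farther from the nucleus).
Neither a single period nor a single group — weigh both effects.
Mg > Tl: period and group pull opposite ways; the down-group shift dominates (738 vs 589 kJ/mol).
B > Mg: both effects reinforce here, so B is clearly the higher of the two.
Be > B: this pair runs against the simple trend — see the exception note.
Note the exception: Be has a higher first ionization energy than B, contrary to the simple trend — removing B's lone 2p electron is easier than breaking Be's filled 2s².
Approximate values (kJ/mol): Be 900, B 801, Mg 738, Tl 589.
So from lowest to highest: Tl < Mg < B < Be.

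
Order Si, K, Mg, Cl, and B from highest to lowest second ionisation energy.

K > B > Cl > Si > Mg

Consider each +1 ion: Si⁺ still has 3 valence electrons; K⁺ is the bare [Ar] core; Mg⁺ still has 1 valence electron; Cl⁺ still has 6 valence electrons; B⁺ still has 2 valence electrons.
Breaking into a closed-shell core is much more expensive than removing a leftover valence electron — K has the largest IE_2 here.
Valence configurations: Si⁺ [Ne]3s²3p¹, Mg⁺ [Ne]3s¹, Cl⁺ [Ne]3s²3p⁴, B⁺ [He]2s².
The numbers (kJ/mol): Si 1577, K 3052, Mg 1451, Cl 2298, B 2427.
Hence IE_2: Mg < Si < Cl < B < K.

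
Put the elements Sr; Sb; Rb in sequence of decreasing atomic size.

Rb is in period 5, group 1; Sr is in period 5, group 2; Sb is in period 5, group 15.
Moving right in a period, electrons are added to the same shell under a stronger nuclear pull, so atoms get smaller; moving down, a new shell is opened and atoms get larger.
All lie in period 5, so atomic radius increases right to left.
So from largest to smallest: Rb > Sr > Sb.

Rb, Sr, Sb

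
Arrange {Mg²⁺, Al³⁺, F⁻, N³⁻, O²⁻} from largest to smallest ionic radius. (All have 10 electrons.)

N³⁻ > O²⁻ > F⁻ > Mg²⁺ > Al³⁺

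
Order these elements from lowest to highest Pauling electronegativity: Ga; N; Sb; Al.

Al < Ga < Sb < N

N is in period 2, group 15; Al is in period 3, group 13; Ga is in period 4, group 13; Sb is in period 5, group 15.
EN rises left→right (higher Z_eff, smaller atoms) and falls top→bottom (larger, more shielded atoms).
Here both period and group differ, so the two effects have to be weighed against each other.
Ga > Al: this pair runs against the simple trend — see the exception note.
Sb > Ga: the two effects oppose for this pair; the across-period effect wins (2.05 vs 1.81).
N > Sb: N sits above Sb in group 15, so the down-group effect alone puts N higher.
Note the exception: Ga has a higher electronegativity than Al, contrary to the simple trend — poor shielding by filled d (and f) subshells raises the heavier element's effective nuclear charge more than the simple down-group trend predicts.
Tabulated electronegativity (Pauling): N 3.04, Al 1.61, Ga 1.81, Sb 2.05.
So from lowest to highest: Al < Ga < Sb < N.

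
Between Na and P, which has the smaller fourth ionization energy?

The fourth ionization energy removes an electron from the +3 ion. For each element: Na³⁺ is already 2 electrons into the core; P³⁺ still has 2 valence electrons.
Breaking into a closed-shell core is much more expensive than removing a leftover valence electron — Na has the largest IE_4 here.
The numbers (kJ/mol): Na 9543, P 4964.
Putting it together, IE_4: P < Na.

P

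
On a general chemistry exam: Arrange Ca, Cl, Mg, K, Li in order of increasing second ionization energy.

The second ionization energy removes an electron from the +1 ion. For each element: Ca⁺ still has 1 valence electron; Cl⁺ still has 6 valence electrons; Mg⁺ still has 1 valence electron; K⁺ is the bare [Ar] core; Li⁺ is the bare [He] core.
Breaking into a closed-shell core is much more expensive than removing a leftover valence electron — K and Li have the largest IE_2 here.
Valence configurations: Ca⁺ [Ar]4s¹, Cl⁺ [Ne]3s²3p⁴, Mg⁺ [Ne]3s¹.
The numbers (kJ/mol): Ca 1145, Cl 2298, Mg 1451, K 3052, Li 7298.
Putting it together, IE_2: Ca < Mg < Cl < K < Li.

Ca, Mg, Cl, K, Li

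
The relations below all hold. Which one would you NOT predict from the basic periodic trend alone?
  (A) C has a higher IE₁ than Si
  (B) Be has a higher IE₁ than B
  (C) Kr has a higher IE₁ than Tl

(B)

The general trend: IE₁ increases across a period and decreases down a group.
(A) C (period 2, group 14) vs Si (period 3, group 14): the stated order agrees with the simple trend.
(B) Be (period 2, group 2) vs B (period 2, group 13): the stated order contradicts the simple trend.
(C) Kr (period 4, group 18) vs Tl (period 6, group 13): the stated order agrees with the simple trend.
The exception is (B): removing B's lone 2p electron is easier than breaking Be's filled 2s².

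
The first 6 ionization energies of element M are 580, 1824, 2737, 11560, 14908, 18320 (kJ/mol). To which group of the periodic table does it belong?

Group 13

Look for the largest jump between consecutive ionization energies: IE4/IE3 ≈ 4.2, far larger than any earlier ratio.
That jump marks the point where a core electron is being removed. So the atom has 3 valence electrons.
A main-group element with 3 valence electrons is in group 13.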